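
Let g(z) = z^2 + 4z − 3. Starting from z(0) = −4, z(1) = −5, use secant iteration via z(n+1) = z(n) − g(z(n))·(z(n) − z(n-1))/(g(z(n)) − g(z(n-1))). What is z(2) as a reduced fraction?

−23/5

g(−4) = −3, g(−5) = 2. z(2) = (−5) − 2·((−5) − (−4))/(2 − (−3)) = −23/5.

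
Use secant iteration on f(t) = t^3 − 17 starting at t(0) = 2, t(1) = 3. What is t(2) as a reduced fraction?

f(2) = −9, f(3) = 10. t(2) = 3 − 10·(3 − 2)/(10 − (−9)) = 47/19.

47/19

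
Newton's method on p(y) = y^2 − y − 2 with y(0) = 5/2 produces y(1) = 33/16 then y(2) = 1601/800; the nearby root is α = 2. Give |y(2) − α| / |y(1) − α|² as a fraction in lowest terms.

y(1) − α = 33/16 − 2 = 1/16, so |y(1) − α| = 1/16.
y(2) − α = 1601/800 − 2 = 1/800, so |y(2) − α| = 1/800.
|y(1) − α|² = 1/256.
Ratio = (1/800) / (1/256) = 8/25.

8/25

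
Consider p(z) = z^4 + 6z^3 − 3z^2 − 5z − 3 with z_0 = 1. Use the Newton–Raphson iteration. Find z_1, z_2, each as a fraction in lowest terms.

p'(z) = 4z^3 + 18z^2 − 6z − 5.
p(1) = −4, p'(1) = 11, so z_1 = 1 − (−4)/11 = 15/11.
p(15/11) = 47952/14641, p'(15/11) = 40505/1331, so z_2 = (15/11) − (47952/14641)/(40505/1331) = 559623/445555.

z_1 = 15/11, z_2 = 559623/445555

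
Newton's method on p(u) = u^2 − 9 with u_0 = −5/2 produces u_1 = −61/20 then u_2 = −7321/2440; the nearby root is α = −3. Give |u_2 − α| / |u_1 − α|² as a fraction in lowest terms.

10/61

u_1 − α = −61/20 − (−3) = −61/20 + 3 = −1/20, so |u_1 − α| = 1/20.
u_2 − α = −7321/2440 − (−3) = −7321/2440 + 3 = −1/2440, so |u_2 − α| = 1/2440.
|u_1 − α|² = 1/400.
Ratio = (1/2440) / (1/400) = 10/61.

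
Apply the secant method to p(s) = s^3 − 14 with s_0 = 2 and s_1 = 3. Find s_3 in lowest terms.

p(2) = −6, p(3) = 13. s_2 = 3 − 13·(3 − 2)/(13 − (−6)) = 44/19.
p(3) = 13, p(44/19) = −10842/6859. s_3 = (44/19) − (−10842/6859)·((44/19) − 3)/((−10842/6859) − 13) = 18386/7693.

18386/7693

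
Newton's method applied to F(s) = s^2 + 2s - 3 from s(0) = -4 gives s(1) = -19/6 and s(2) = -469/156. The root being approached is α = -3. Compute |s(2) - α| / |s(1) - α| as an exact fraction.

s(1) - α = -19/6 - (-3) = -19/6 + 3 = -1/6, so |s(1) - α| = 1/6.
s(2) - α = -469/156 - (-3) = -469/156 + 3 = -1/156, so |s(2) - α| = 1/156.
Ratio = (1/156) / (1/6) = 1/26.

1/26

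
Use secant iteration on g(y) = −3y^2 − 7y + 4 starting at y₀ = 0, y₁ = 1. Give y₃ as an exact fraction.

13/28

g(0) = 4, g(1) = −6. y₂ = 1 − (−6)·(1 − 0)/((−6) − 4) = 2/5.
g(1) = −6, g(2/5) = 18/25. y₃ = (2/5) − (18/25)·((2/5) − 1)/((18/25) − (−6)) = 13/28.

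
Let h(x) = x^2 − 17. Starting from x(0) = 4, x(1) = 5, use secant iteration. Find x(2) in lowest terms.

h(4) = −1, h(5) = 8. x(2) = 5 − 8·(5 − 4)/(8 − (−1)) = 37/9.

37/9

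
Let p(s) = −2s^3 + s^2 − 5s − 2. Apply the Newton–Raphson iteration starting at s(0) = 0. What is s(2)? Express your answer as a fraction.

−302/845

p'(s) = −6s^2 + 2s − 5.
p(0) = −2, p'(0) = −5, so s(1) = 0 − (−2)/(−5) = −2/5.
p(−2/5) = 36/125, p'(−2/5) = −169/25, so s(2) = (−2/5) − (36/125)/(−169/25) = −302/845.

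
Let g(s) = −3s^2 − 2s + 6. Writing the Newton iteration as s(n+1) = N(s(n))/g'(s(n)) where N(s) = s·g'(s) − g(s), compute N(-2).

g'(s) = −6s − 2.
N(s) = s·g'(s) − g(s) = s·(−6s − 2) − (−3s^2 − 2s + 6) = −3s^2 − 6.
N(-2) = −18.

−18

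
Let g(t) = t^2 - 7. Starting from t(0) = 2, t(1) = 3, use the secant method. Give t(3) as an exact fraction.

g(2) = -3, g(3) = 2. t(2) = 3 - 2·(3 - 2)/(2 - (-3)) = 13/5.
g(3) = 2, g(13/5) = -6/25. t(3) = (13/5) - (-6/25)·((13/5) - 3)/((-6/25) - 2) = 37/14.

37/14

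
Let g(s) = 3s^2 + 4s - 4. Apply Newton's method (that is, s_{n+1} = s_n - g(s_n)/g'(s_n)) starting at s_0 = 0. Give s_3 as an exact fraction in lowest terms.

547/820

g'(s) = 6s + 4.
g(0) = -4, g'(0) = 4, so s_1 = 0 - (-4)/4 = 1.
g(1) = 3, g'(1) = 10, so s_2 = 1 - 3/10 = 7/10.
g(7/10) = 27/100, g'(7/10) = 41/5, so s_3 = (7/10) - (27/100)/(41/5) = 547/820.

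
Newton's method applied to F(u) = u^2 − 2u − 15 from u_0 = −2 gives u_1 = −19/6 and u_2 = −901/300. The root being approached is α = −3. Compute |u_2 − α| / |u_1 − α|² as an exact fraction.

u_1 − α = −19/6 − (−3) = −19/6 + 3 = −1/6, so |u_1 − α| = 1/6.
u_2 − α = −901/300 − (−3) = −901/300 + 3 = −1/300, so |u_2 − α| = 1/300.
|u_1 − α|² = 1/36.
Ratio = (1/300) / (1/36) = 3/25.

3/25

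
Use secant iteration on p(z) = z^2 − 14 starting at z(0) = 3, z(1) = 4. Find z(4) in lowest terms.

5272/1409

p(3) = −5, p(4) = 2. z(2) = 4 − 2·(4 − 3)/(2 − (−5)) = 26/7.
p(4) = 2, p(26/7) = −10/49. z(3) = (26/7) − (−10/49)·((26/7) − 4)/((−10/49) − 2) = 101/27.
p(26/7) = −10/49, p(101/27) = −5/729. z(4) = (101/27) − (−5/729)·((101/27) − (26/7))/((−5/729) − (−10/49)) = 5272/1409.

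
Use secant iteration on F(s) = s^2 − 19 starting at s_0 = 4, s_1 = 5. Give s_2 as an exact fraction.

F(4) = −3, F(5) = 6. s_2 = 5 − 6·(5 − 4)/(6 − (−3)) = 13/3.

13/3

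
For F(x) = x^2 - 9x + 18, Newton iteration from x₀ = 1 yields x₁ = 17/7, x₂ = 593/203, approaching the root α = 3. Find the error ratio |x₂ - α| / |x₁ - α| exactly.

x₁ - α = 17/7 - 3 = -4/7, so |x₁ - α| = 4/7.
x₂ - α = 593/203 - 3 = -16/203, so |x₂ - α| = 16/203.
Ratio = (16/203) / (4/7) = 4/29.

4/29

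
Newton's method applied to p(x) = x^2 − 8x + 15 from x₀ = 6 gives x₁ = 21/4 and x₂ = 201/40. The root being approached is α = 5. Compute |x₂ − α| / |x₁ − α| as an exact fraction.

x₁ − α = 21/4 − 5 = 1/4, so |x₁ − α| = 1/4.
x₂ − α = 201/40 − 5 = 1/40, so |x₂ − α| = 1/40.
Ratio = (1/40) / (1/4) = 1/10.

1/10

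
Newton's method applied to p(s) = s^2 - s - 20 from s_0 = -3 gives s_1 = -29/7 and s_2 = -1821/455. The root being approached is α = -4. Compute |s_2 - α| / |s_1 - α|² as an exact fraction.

s_1 - α = -29/7 - (-4) = -29/7 + 4 = -1/7, so |s_1 - α| = 1/7.
s_2 - α = -1821/455 - (-4) = -1821/455 + 4 = -1/455, so |s_2 - α| = 1/455.
|s_1 - α|² = 1/49.
Ratio = (1/455) / (1/49) = 7/65.

7/65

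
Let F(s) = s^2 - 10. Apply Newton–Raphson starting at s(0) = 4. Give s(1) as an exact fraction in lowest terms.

F'(s) = 2s.
F(4) = 6, F'(4) = 8, so s(1) = 4 - 6/8 = 13/4.

13/4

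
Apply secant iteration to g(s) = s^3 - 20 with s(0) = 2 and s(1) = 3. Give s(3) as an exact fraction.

23270/8599

g(2) = -12, g(3) = 7. s(2) = 3 - 7·(3 - 2)/(7 - (-12)) = 50/19.
g(3) = 7, g(50/19) = -12180/6859. s(3) = (50/19) - (-12180/6859)·((50/19) - 3)/((-12180/6859) - 7) = 23270/8599.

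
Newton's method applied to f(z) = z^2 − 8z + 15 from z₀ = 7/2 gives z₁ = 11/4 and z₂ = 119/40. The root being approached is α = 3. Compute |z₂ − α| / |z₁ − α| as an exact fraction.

1/10

z₁ − α = 11/4 − 3 = −1/4, so |z₁ − α| = 1/4.
z₂ − α = 119/40 − 3 = −1/40, so |z₂ − α| = 1/40.
Ratio = (1/40) / (1/4) = 1/10.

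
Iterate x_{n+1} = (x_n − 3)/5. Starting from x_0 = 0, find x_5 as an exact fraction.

−2343/3125

x_1 = (0 − 3)/5 = −3/5.
x_2 = ((−3/5) − 3)/5 = −18/25.
x_3 = ((−18/25) − 3)/5 = −93/125.
x_4 = ((−93/125) − 3)/5 = −468/625.
x_5 = ((−468/625) − 3)/5 = −2343/3125.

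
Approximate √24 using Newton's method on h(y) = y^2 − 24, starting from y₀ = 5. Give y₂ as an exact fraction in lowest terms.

4801/980

h'(y) = 2y.
h(5) = 1, h'(5) = 10, so y₁ = 5 − 1/10 = 49/10.
h(49/10) = 1/100, h'(49/10) = 49/5, so y₂ = (49/10) − (1/100)/(49/5) = 4801/980.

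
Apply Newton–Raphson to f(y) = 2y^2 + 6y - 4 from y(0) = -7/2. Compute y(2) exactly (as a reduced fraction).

-3761/1056

f'(y) = 4y + 6.
f(-7/2) = -1/2, f'(-7/2) = -8, so y(1) = (-7/2) - (-1/2)/(-8) = -57/16.
f(-57/16) = 1/128, f'(-57/16) = -33/4, so y(2) = (-57/16) - (1/128)/(-33/4) = -3761/1056.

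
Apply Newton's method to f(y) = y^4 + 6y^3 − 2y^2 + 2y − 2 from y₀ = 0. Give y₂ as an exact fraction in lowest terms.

3/4

f'(y) = 4y^3 + 18y^2 − 4y + 2.
f(0) = −2, f'(0) = 2, so y₁ = 0 − (−2)/2 = 1.
f(1) = 5, f'(1) = 20, so y₂ = 1 − 5/20 = 3/4.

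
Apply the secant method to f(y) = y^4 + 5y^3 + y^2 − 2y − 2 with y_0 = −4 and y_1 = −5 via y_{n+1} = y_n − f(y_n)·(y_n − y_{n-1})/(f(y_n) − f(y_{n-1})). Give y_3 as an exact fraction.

f(−4) = −42, f(−5) = 33. y_2 = (−5) − 33·((−5) − (−4))/(33 − (−42)) = −114/25.
f(−5) = 33, f(−114/25) = −5393234/390625. y_3 = (−114/25) − (−5393234/390625)·((−114/25) − (−5))/((−5393234/390625) − 33) = −7795220/1662169.

−7795220/1662169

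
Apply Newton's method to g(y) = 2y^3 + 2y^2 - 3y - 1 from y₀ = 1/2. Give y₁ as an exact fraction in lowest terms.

g'(y) = 6y^2 + 4y - 3.
g(1/2) = -7/4, g'(1/2) = 1/2, so y₁ = (1/2) - (-7/4)/(1/2) = 4.

4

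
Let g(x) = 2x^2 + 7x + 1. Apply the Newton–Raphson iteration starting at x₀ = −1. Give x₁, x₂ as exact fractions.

g'(x) = 4x + 7.
g(−1) = −4, g'(−1) = 3, so x₁ = (−1) − (−4)/3 = 1/3.
g(1/3) = 32/9, g'(1/3) = 25/3, so x₂ = (1/3) − (32/9)/(25/3) = −7/75.

x₁ = 1/3, x₂ = −7/75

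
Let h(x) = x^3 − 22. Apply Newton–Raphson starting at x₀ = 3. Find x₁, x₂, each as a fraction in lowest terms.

x₁ = 76/27, x₂ = 655489/233928

h'(x) = 3x^2.
h(3) = 5, h'(3) = 27, so x₁ = 3 − 5/27 = 76/27.
h(76/27) = 5950/19683, h'(76/27) = 5776/243, so x₂ = (76/27) − (5950/19683)/(5776/243) = 655489/233928.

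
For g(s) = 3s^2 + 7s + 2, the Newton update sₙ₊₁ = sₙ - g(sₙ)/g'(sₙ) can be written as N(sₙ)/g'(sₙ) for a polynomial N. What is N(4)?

g'(s) = 6s + 7.
N(s) = s·g'(s) - g(s) = s·(6s + 7) - (3s^2 + 7s + 2) = 3s^2 - 2.
N(4) = 46.

46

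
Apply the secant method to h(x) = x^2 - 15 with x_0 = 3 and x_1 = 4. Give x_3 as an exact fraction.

213/55

h(3) = -6, h(4) = 1. x_2 = 4 - 1·(4 - 3)/(1 - (-6)) = 27/7.
h(4) = 1, h(27/7) = -6/49. x_3 = (27/7) - (-6/49)·((27/7) - 4)/((-6/49) - 1) = 213/55.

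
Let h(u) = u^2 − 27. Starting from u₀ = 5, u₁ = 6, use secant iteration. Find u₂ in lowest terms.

57/11

h(5) = −2, h(6) = 9. u₂ = 6 − 9·(6 − 5)/(9 − (−2)) = 57/11.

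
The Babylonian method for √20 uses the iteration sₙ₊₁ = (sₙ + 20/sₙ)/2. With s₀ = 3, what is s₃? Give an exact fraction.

s₁ = (3 + 20/3)/2 = 29/6.
s₂ = (29/6 + 20/(29/6))/2 = 1561/348.
s₃ = (1561/348 + 20/(1561/348))/2 = 4858801/1086456.

4858801/1086456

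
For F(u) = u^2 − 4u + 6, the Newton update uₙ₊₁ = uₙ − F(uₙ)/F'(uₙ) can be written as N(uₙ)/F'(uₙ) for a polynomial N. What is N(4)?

10

F'(u) = 2u − 4.
N(u) = u·F'(u) − F(u) = u·(2u − 4) − (u^2 − 4u + 6) = u^2 − 6.
N(4) = 10.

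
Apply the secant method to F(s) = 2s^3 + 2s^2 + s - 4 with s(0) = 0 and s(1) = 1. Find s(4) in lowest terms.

11032228/12217553

F(0) = -4, F(1) = 1. s(2) = 1 - 1·(1 - 0)/(1 - (-4)) = 4/5.
F(1) = 1, F(4/5) = -112/125. s(3) = (4/5) - (-112/125)·((4/5) - 1)/((-112/125) - 1) = 212/237.
F(4/5) = -112/125, F(212/237) = -980672/13312053. s(4) = (212/237) - (-980672/13312053)·((212/237) - (4/5))/((-980672/13312053) - (-112/125)) = 11032228/12217553.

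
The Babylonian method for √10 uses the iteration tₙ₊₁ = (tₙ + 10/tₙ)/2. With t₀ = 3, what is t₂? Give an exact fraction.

t₁ = (3 + 10/3)/2 = 19/6.
t₂ = (19/6 + 10/(19/6))/2 = 721/228.

721/228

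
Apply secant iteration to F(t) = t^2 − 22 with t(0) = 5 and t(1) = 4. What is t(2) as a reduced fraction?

F(5) = 3, F(4) = −6. t(2) = 4 − (−6)·(4 − 5)/((−6) − 3) = 14/3.

14/3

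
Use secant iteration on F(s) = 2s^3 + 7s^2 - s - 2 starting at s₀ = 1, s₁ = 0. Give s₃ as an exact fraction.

F(1) = 6, F(0) = -2. s₂ = 0 - (-2)·(0 - 1)/((-2) - 6) = 1/4.
F(0) = -2, F(1/4) = -57/32. s₃ = (1/4) - (-57/32)·((1/4) - 0)/((-57/32) - (-2)) = 16/7.

16/7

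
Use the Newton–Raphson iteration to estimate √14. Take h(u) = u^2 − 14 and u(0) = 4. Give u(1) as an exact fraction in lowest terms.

15/4

h'(u) = 2u.
h(4) = 2, h'(4) = 8, so u(1) = 4 − 2/8 = 15/4.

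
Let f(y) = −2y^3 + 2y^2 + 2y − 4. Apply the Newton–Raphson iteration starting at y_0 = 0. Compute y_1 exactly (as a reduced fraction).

f'(y) = −6y^2 + 4y + 2.
f(0) = −4, f'(0) = 2, so y_1 = 0 − (−4)/2 = 2.

2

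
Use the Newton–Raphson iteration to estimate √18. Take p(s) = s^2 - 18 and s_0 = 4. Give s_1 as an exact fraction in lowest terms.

p'(s) = 2s.
p(4) = -2, p'(4) = 8, so s_1 = 4 - (-2)/8 = 17/4.

17/4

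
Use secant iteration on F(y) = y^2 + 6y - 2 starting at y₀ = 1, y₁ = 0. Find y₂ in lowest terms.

F(1) = 5, F(0) = -2. y₂ = 0 - (-2)·(0 - 1)/((-2) - 5) = 2/7.

2/7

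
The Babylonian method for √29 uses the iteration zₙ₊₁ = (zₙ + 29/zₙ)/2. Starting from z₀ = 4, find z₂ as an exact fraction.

3881/720

z₁ = (4 + 29/4)/2 = 45/8.
z₂ = (45/8 + 29/(45/8))/2 = 3881/720.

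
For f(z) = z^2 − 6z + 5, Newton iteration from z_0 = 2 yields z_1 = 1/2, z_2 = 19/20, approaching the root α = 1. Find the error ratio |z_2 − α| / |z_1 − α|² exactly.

1/5

z_1 − α = 1/2 − 1 = −1/2, so |z_1 − α| = 1/2.
z_2 − α = 19/20 − 1 = −1/20, so |z_2 − α| = 1/20.
|z_1 − α|² = 1/4.
Ratio = (1/20) / (1/4) = 1/5.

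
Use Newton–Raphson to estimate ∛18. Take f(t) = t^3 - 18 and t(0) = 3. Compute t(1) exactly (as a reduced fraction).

8/3

f'(t) = 3t^2.
f(3) = 9, f'(3) = 27, so t(1) = 3 - 9/27 = 8/3.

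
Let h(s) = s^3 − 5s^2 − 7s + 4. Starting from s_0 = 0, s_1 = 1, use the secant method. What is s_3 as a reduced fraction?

h(0) = 4, h(1) = −7. s_2 = 1 − (−7)·(1 − 0)/((−7) − 4) = 4/11.
h(1) = −7, h(4/11) = 1120/1331. s_3 = (4/11) − (1120/1331)·((4/11) − 1)/((1120/1331) − (−7)) = 92/213.

92/213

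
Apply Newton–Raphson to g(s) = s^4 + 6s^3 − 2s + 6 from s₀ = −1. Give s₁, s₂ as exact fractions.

g'(s) = 4s^3 + 18s^2 − 2.
g(−1) = 3, g'(−1) = 12, so s₁ = (−1) − 3/12 = −5/4.
g(−5/4) = −199/256, g'(−5/4) = 293/16, so s₂ = (−5/4) − (−199/256)/(293/16) = −5661/4688.

s₁ = −5/4, s₂ = −5661/4688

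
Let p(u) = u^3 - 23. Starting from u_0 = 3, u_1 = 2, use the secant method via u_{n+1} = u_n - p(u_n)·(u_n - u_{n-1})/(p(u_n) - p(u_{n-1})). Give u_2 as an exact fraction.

p(3) = 4, p(2) = -15. u_2 = 2 - (-15)·(2 - 3)/((-15) - 4) = 53/19.

53/19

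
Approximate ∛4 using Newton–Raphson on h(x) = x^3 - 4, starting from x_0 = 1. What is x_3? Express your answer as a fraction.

h'(x) = 3x^2.
h(1) = -3, h'(1) = 3, so x_1 = 1 - (-3)/3 = 2.
h(2) = 4, h'(2) = 12, so x_2 = 2 - 4/12 = 5/3.
h(5/3) = 17/27, h'(5/3) = 25/3, so x_3 = (5/3) - (17/27)/(25/3) = 358/225.

358/225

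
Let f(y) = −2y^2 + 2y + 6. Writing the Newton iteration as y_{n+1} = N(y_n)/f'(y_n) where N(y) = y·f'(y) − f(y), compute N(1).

−8

f'(y) = −4y + 2.
N(y) = y·f'(y) − f(y) = y·(−4y + 2) − (−2y^2 + 2y + 6) = −2y^2 − 6.
N(1) = −8.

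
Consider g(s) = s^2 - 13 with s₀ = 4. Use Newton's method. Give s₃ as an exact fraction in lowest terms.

5597777/1552544

g'(s) = 2s.
g(4) = 3, g'(4) = 8, so s₁ = 4 - 3/8 = 29/8.
g(29/8) = 9/64, g'(29/8) = 29/4, so s₂ = (29/8) - (9/64)/(29/4) = 1673/464.
g(1673/464) = 81/215296, g'(1673/464) = 1673/232, so s₃ = (1673/464) - (81/215296)/(1673/232) = 5597777/1552544.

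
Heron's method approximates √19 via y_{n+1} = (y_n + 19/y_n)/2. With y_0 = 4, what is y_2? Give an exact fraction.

y_1 = (4 + 19/4)/2 = 35/8.
y_2 = (35/8 + 19/(35/8))/2 = 2441/560.

2441/560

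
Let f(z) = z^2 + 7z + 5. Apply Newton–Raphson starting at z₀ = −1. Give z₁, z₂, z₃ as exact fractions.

f'(z) = 2z + 7.
f(−1) = −1, f'(−1) = 5, so z₁ = (−1) − (−1)/5 = −4/5.
f(−4/5) = 1/25, f'(−4/5) = 27/5, so z₂ = (−4/5) − (1/25)/(27/5) = −109/135.
f(−109/135) = 1/18225, f'(−109/135) = 727/135, so z₃ = (−109/135) − (1/18225)/(727/135) = −79244/98145.

z₁ = −4/5, z₂ = −109/135, z₃ = −79244/98145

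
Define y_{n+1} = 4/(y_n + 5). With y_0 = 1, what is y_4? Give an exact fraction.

y_1 = 4/(1 + 5) = 2/3.
y_2 = 4/(2/3 + 5) = 12/17.
y_3 = 4/(12/17 + 5) = 68/97.
y_4 = 4/(68/97 + 5) = 388/553.

388/553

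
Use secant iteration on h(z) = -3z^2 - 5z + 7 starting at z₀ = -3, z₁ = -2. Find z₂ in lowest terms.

-5/2

h(-3) = -5, h(-2) = 5. z₂ = (-2) - 5·((-2) - (-3))/(5 - (-5)) = -5/2.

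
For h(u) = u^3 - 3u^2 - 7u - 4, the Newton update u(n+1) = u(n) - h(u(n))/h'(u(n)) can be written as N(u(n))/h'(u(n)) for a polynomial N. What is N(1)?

3

h'(u) = 3u^2 - 6u - 7.
N(u) = u·h'(u) - h(u) = u·(3u^2 - 6u - 7) - (u^3 - 3u^2 - 7u - 4) = 2u^3 - 3u^2 + 4.
N(1) = 3.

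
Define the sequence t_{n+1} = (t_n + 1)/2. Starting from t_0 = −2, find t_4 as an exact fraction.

t_1 = ((−2) + 1)/2 = −1/2.
t_2 = ((−1/2) + 1)/2 = 1/4.
t_3 = ((1/4) + 1)/2 = 5/8.
t_4 = ((5/8) + 1)/2 = 13/16.

13/16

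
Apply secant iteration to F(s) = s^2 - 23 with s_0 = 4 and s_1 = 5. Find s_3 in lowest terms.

F(4) = -7, F(5) = 2. s_2 = 5 - 2·(5 - 4)/(2 - (-7)) = 43/9.
F(5) = 2, F(43/9) = -14/81. s_3 = (43/9) - (-14/81)·((43/9) - 5)/((-14/81) - 2) = 211/44.

211/44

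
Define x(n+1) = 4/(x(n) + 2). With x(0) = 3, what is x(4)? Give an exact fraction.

x(1) = 4/(3 + 2) = 4/5.
x(2) = 4/(4/5 + 2) = 10/7.
x(3) = 4/(10/7 + 2) = 7/6.
x(4) = 4/(7/6 + 2) = 24/19.

24/19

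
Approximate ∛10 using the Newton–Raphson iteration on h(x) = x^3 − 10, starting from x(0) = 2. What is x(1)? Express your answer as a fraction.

h'(x) = 3x^2.
h(2) = −2, h'(2) = 12, so x(1) = 2 − (−2)/12 = 13/6.

13/6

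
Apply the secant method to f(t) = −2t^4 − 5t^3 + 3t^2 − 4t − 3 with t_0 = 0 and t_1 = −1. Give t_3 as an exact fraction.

f(0) = −3, f(−1) = 7. t_2 = (−1) − 7·((−1) − 0)/(7 − (−3)) = −3/10.
f(−1) = 7, f(−3/10) = −882/625. t_3 = (−3/10) − (−882/625)·((−3/10) − (−1))/((−882/625) − 7) = −627/1502.

−627/1502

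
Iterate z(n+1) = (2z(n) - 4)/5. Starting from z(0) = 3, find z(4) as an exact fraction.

z(1) = (2·3 - 4)/5 = 2/5.
z(2) = (2·(2/5) - 4)/5 = -16/25.
z(3) = (2·(-16/25) - 4)/5 = -132/125.
z(4) = (2·(-132/125) - 4)/5 = -764/625.

-764/625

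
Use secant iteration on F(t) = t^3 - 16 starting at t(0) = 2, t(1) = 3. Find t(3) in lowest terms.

19990/7987

F(2) = -8, F(3) = 11. t(2) = 3 - 11·(3 - 2)/(11 - (-8)) = 46/19.
F(3) = 11, F(46/19) = -12408/6859. t(3) = (46/19) - (-12408/6859)·((46/19) - 3)/((-12408/6859) - 11) = 19990/7987.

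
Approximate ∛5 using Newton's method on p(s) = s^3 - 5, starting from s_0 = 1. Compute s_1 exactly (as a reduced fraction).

p'(s) = 3s^2.
p(1) = -4, p'(1) = 3, so s_1 = 1 - (-4)/3 = 7/3.

7/3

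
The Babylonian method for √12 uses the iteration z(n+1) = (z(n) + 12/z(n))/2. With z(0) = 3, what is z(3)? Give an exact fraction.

18817/5432

z(1) = (3 + 12/3)/2 = 7/2.
z(2) = (7/2 + 12/(7/2))/2 = 97/28.
z(3) = (97/28 + 12/(97/28))/2 = 18817/5432.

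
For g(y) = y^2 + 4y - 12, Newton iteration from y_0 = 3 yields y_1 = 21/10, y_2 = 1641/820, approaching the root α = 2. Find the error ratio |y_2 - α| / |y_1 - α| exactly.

1/82

y_1 - α = 21/10 - 2 = 1/10, so |y_1 - α| = 1/10.
y_2 - α = 1641/820 - 2 = 1/820, so |y_2 - α| = 1/820.
Ratio = (1/820) / (1/10) = 1/82.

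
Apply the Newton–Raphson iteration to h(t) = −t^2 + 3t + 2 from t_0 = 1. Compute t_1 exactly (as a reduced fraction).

h'(t) = −2t + 3.
h(1) = 4, h'(1) = 1, so t_1 = 1 − 4/1 = −3.

−3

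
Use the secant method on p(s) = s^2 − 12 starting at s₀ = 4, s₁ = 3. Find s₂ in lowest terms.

p(4) = 4, p(3) = −3. s₂ = 3 − (−3)·(3 − 4)/((−3) − 4) = 24/7.

24/7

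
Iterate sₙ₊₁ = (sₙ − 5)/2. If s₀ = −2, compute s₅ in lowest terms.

s₁ = ((−2) − 5)/2 = −7/2.
s₂ = ((−7/2) − 5)/2 = −17/4.
s₃ = ((−17/4) − 5)/2 = −37/8.
s₄ = ((−37/8) − 5)/2 = −77/16.
s₅ = ((−77/16) − 5)/2 = −157/32.

−157/32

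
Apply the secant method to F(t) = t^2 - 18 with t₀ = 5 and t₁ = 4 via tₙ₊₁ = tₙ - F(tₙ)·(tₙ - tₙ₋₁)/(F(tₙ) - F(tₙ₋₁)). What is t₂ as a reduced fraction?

38/9

F(5) = 7, F(4) = -2. t₂ = 4 - (-2)·(4 - 5)/((-2) - 7) = 38/9.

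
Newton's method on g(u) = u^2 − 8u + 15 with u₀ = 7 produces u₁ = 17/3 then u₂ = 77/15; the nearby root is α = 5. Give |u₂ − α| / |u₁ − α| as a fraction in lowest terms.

u₁ − α = 17/3 − 5 = 2/3, so |u₁ − α| = 2/3.
u₂ − α = 77/15 − 5 = 2/15, so |u₂ − α| = 2/15.
Ratio = (2/15) / (2/3) = 1/5.

1/5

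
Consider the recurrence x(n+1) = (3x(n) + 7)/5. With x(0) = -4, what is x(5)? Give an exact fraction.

x(1) = (3·(-4) + 7)/5 = -1.
x(2) = (3·(-1) + 7)/5 = 4/5.
x(3) = (3·(4/5) + 7)/5 = 47/25.
x(4) = (3·(47/25) + 7)/5 = 316/125.
x(5) = (3·(316/125) + 7)/5 = 1823/625.

1823/625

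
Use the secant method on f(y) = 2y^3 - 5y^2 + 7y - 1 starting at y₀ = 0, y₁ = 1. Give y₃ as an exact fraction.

f(0) = -1, f(1) = 3. y₂ = 1 - 3·(1 - 0)/(3 - (-1)) = 1/4.
f(1) = 3, f(1/4) = 15/32. y₃ = (1/4) - (15/32)·((1/4) - 1)/((15/32) - 3) = 1/9.

1/9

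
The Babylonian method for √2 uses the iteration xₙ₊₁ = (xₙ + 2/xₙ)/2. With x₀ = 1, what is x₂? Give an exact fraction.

x₁ = (1 + 2/1)/2 = 3/2.
x₂ = (3/2 + 2/(3/2))/2 = 17/12.

17/12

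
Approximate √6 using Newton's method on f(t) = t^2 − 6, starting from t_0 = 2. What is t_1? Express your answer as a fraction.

5/2

f'(t) = 2t.
f(2) = −2, f'(2) = 4, so t_1 = 2 − (−2)/4 = 5/2.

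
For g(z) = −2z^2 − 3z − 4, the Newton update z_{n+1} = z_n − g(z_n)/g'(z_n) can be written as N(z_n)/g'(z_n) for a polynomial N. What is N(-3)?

g'(z) = −4z − 3.
N(z) = z·g'(z) − g(z) = z·(−4z − 3) − (−2z^2 − 3z − 4) = −2z^2 + 4.
N(-3) = −14.

−14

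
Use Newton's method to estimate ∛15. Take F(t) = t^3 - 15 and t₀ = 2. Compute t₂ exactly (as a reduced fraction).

42751/17298

F'(t) = 3t^2.
F(2) = -7, F'(2) = 12, so t₁ = 2 - (-7)/12 = 31/12.
F(31/12) = 3871/1728, F'(31/12) = 961/48, so t₂ = (31/12) - (3871/1728)/(961/48) = 42751/17298.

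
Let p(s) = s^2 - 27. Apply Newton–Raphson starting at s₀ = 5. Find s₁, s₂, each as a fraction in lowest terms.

p'(s) = 2s.
p(5) = -2, p'(5) = 10, so s₁ = 5 - (-2)/10 = 26/5.
p(26/5) = 1/25, p'(26/5) = 52/5, so s₂ = (26/5) - (1/25)/(52/5) = 1351/260.

s₁ = 26/5, s₂ = 1351/260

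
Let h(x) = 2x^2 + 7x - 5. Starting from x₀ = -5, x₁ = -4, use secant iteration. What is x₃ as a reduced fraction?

h(-5) = 10, h(-4) = -1. x₂ = (-4) - (-1)·((-4) - (-5))/((-1) - 10) = -45/11.
h(-4) = -1, h(-45/11) = -20/121. x₃ = (-45/11) - (-20/121)·((-45/11) - (-4))/((-20/121) - (-1)) = -415/101.

-415/101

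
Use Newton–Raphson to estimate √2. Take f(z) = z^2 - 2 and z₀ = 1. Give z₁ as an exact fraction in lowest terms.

3/2

f'(z) = 2z.
f(1) = -1, f'(1) = 2, so z₁ = 1 - (-1)/2 = 3/2.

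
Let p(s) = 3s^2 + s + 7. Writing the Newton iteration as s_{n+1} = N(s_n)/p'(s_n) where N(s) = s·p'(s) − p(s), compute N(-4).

41

p'(s) = 6s + 1.
N(s) = s·p'(s) − p(s) = s·(6s + 1) − (3s^2 + s + 7) = 3s^2 − 7.
N(-4) = 41.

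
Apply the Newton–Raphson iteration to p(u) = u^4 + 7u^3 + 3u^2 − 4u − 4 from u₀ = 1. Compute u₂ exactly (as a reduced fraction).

9883/11337

p'(u) = 4u^3 + 21u^2 + 6u − 4.
p(1) = 3, p'(1) = 27, so u₁ = 1 − 3/27 = 8/9.
p(8/9) = 2332/6561, p'(8/9) = 15116/729, so u₂ = (8/9) − (2332/6561)/(15116/729) = 9883/11337.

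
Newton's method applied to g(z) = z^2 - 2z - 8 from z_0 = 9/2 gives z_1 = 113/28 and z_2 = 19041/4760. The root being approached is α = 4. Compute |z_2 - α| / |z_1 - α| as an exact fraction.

z_1 - α = 113/28 - 4 = 1/28, so |z_1 - α| = 1/28.
z_2 - α = 19041/4760 - 4 = 1/4760, so |z_2 - α| = 1/4760.
Ratio = (1/4760) / (1/28) = 1/170.

1/170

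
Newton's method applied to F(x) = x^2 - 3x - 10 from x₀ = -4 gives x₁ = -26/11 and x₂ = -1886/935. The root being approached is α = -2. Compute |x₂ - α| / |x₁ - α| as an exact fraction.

4/85

x₁ - α = -26/11 - (-2) = -26/11 + 2 = -4/11, so |x₁ - α| = 4/11.
x₂ - α = -1886/935 - (-2) = -1886/935 + 2 = -16/935, so |x₂ - α| = 16/935.
Ratio = (16/935) / (4/11) = 4/85.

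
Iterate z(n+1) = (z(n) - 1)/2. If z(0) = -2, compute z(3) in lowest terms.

z(1) = ((-2) - 1)/2 = -3/2.
z(2) = ((-3/2) - 1)/2 = -5/4.
z(3) = ((-5/4) - 1)/2 = -9/8.

-9/8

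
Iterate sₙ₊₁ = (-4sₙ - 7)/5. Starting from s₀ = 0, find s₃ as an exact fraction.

s₁ = (-4·0 - 7)/5 = -7/5.
s₂ = (-4·(-7/5) - 7)/5 = -7/25.
s₃ = (-4·(-7/25) - 7)/5 = -147/125.

-147/125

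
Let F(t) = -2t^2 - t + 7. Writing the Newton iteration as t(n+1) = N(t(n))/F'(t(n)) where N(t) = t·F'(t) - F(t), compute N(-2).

-15

F'(t) = -4t - 1.
N(t) = t·F'(t) - F(t) = t·(-4t - 1) - (-2t^2 - t + 7) = -2t^2 - 7.
N(-2) = -15.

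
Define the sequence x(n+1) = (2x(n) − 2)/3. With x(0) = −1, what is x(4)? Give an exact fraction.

−146/81

x(1) = (2·(−1) − 2)/3 = −4/3.
x(2) = (2·(−4/3) − 2)/3 = −14/9.
x(3) = (2·(−14/9) − 2)/3 = −46/27.
x(4) = (2·(−46/27) − 2)/3 = −146/81.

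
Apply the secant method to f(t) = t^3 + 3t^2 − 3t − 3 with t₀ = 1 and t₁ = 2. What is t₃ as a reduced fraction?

2907/2383

f(1) = −2, f(2) = 11. t₂ = 2 − 11·(2 − 1)/(11 − (−2)) = 15/13.
f(2) = 11, f(15/13) = −2046/2197. t₃ = (15/13) − (−2046/2197)·((15/13) − 2)/((−2046/2197) − 11) = 2907/2383.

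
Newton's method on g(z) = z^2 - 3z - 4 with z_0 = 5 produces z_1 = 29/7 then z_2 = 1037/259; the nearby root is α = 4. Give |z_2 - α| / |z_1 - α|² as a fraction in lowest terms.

7/37

z_1 - α = 29/7 - 4 = 1/7, so |z_1 - α| = 1/7.
z_2 - α = 1037/259 - 4 = 1/259, so |z_2 - α| = 1/259.
|z_1 - α|² = 1/49.
Ratio = (1/259) / (1/49) = 7/37.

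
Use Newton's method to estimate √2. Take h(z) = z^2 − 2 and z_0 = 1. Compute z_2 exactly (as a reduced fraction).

17/12

h'(z) = 2z.
h(1) = −1, h'(1) = 2, so z_1 = 1 − (−1)/2 = 3/2.
h(3/2) = 1/4, h'(3/2) = 3, so z_2 = (3/2) − (1/4)/3 = 17/12.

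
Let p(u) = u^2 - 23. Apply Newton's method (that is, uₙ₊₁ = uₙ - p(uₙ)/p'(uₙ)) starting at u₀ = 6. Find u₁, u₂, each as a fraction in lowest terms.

u₁ = 59/12, u₂ = 6793/1416

p'(u) = 2u.
p(6) = 13, p'(6) = 12, so u₁ = 6 - 13/12 = 59/12.
p(59/12) = 169/144, p'(59/12) = 59/6, so u₂ = (59/12) - (169/144)/(59/6) = 6793/1416.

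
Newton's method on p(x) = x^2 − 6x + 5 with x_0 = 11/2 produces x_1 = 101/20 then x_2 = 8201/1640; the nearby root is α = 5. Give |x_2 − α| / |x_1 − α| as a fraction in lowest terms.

x_1 − α = 101/20 − 5 = 1/20, so |x_1 − α| = 1/20.
x_2 − α = 8201/1640 − 5 = 1/1640, so |x_2 − α| = 1/1640.
Ratio = (1/1640) / (1/20) = 1/82.

1/82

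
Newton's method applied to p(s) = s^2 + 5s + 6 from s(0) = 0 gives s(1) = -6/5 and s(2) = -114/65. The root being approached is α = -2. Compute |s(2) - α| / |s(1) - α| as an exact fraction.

s(1) - α = -6/5 - (-2) = -6/5 + 2 = 4/5, so |s(1) - α| = 4/5.
s(2) - α = -114/65 - (-2) = -114/65 + 2 = 16/65, so |s(2) - α| = 16/65.
Ratio = (16/65) / (4/5) = 4/13.

4/13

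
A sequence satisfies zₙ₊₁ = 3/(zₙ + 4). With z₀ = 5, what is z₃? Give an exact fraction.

39/61

z₁ = 3/(5 + 4) = 1/3.
z₂ = 3/(1/3 + 4) = 9/13.
z₃ = 3/(9/13 + 4) = 39/61.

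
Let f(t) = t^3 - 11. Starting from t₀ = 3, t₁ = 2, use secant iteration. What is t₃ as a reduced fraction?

f(3) = 16, f(2) = -3. t₂ = 2 - (-3)·(2 - 3)/((-3) - 16) = 41/19.
f(2) = -3, f(41/19) = -6528/6859. t₃ = (41/19) - (-6528/6859)·((41/19) - 2)/((-6528/6859) - (-3)) = 3483/1561.

3483/1561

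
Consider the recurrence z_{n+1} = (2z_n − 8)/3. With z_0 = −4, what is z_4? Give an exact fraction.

−584/81

z_1 = (2·(−4) − 8)/3 = −16/3.
z_2 = (2·(−16/3) − 8)/3 = −56/9.
z_3 = (2·(−56/9) − 8)/3 = −184/27.
z_4 = (2·(−184/27) − 8)/3 = −584/81.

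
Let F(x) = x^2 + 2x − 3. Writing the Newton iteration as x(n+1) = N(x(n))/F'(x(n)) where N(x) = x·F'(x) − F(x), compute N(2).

7

F'(x) = 2x + 2.
N(x) = x·F'(x) − F(x) = x·(2x + 2) − (x^2 + 2x − 3) = x^2 + 3.
N(2) = 7.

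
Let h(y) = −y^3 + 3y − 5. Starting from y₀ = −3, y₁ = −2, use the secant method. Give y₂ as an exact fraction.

−35/16

h(−3) = 13, h(−2) = −3. y₂ = (−2) − (−3)·((−2) − (−3))/((−3) − 13) = −35/16.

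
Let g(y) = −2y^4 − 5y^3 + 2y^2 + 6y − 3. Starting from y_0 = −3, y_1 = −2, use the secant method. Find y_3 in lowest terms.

g(−3) = −30, g(−2) = 1. y_2 = (−2) − 1·((−2) − (−3))/(1 − (−30)) = −63/31.
g(−2) = 1, g(−63/31) = 848220/923521. y_3 = (−63/31) − (848220/923521)·((−63/31) − (−2))/((848220/923521) − 1) = −180393/75301.

−180393/75301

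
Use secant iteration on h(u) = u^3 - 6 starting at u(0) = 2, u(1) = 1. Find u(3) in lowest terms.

522/277

h(2) = 2, h(1) = -5. u(2) = 1 - (-5)·(1 - 2)/((-5) - 2) = 12/7.
h(1) = -5, h(12/7) = -330/343. u(3) = (12/7) - (-330/343)·((12/7) - 1)/((-330/343) - (-5)) = 522/277.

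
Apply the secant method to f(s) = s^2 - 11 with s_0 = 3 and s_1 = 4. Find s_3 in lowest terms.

169/51

f(3) = -2, f(4) = 5. s_2 = 4 - 5·(4 - 3)/(5 - (-2)) = 23/7.
f(4) = 5, f(23/7) = -10/49. s_3 = (23/7) - (-10/49)·((23/7) - 4)/((-10/49) - 5) = 169/51.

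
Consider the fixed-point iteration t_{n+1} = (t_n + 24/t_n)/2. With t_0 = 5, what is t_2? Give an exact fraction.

4801/980

t_1 = (5 + 24/5)/2 = 49/10.
t_2 = (49/10 + 24/(49/10))/2 = 4801/980.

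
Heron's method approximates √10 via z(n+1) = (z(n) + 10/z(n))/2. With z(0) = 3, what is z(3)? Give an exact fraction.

1039681/328776

z(1) = (3 + 10/3)/2 = 19/6.
z(2) = (19/6 + 10/(19/6))/2 = 721/228.
z(3) = (721/228 + 10/(721/228))/2 = 1039681/328776.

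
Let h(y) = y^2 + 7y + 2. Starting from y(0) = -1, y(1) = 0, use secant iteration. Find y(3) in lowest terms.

-3/10

h(-1) = -4, h(0) = 2. y(2) = 0 - 2·(0 - (-1))/(2 - (-4)) = -1/3.
h(0) = 2, h(-1/3) = -2/9. y(3) = (-1/3) - (-2/9)·((-1/3) - 0)/((-2/9) - 2) = -3/10.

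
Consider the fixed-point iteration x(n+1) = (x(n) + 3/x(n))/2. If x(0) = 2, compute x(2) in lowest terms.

97/56

x(1) = (2 + 3/2)/2 = 7/4.
x(2) = (7/4 + 3/(7/4))/2 = 97/56.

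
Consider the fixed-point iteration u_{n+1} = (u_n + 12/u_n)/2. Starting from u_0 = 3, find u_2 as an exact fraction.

u_1 = (3 + 12/3)/2 = 7/2.
u_2 = (7/2 + 12/(7/2))/2 = 97/28.

97/28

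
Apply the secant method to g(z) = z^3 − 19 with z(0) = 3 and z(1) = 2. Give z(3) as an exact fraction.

15385/5707

g(3) = 8, g(2) = −11. z(2) = 2 − (−11)·(2 − 3)/((−11) − 8) = 49/19.
g(2) = −11, g(49/19) = −12672/6859. z(3) = (49/19) − (−12672/6859)·((49/19) − 2)/((−12672/6859) − (−11)) = 15385/5707.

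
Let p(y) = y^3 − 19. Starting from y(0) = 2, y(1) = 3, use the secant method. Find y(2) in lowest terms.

49/19

p(2) = −11, p(3) = 8. y(2) = 3 − 8·(3 − 2)/(8 − (−11)) = 49/19.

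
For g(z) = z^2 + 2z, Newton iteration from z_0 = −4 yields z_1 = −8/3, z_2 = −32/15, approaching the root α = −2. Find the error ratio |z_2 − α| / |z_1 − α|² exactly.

z_1 − α = −8/3 − (−2) = −8/3 + 2 = −2/3, so |z_1 − α| = 2/3.
z_2 − α = −32/15 − (−2) = −32/15 + 2 = −2/15, so |z_2 − α| = 2/15.
|z_1 − α|² = 4/9.
Ratio = (2/15) / (4/9) = 3/10.

3/10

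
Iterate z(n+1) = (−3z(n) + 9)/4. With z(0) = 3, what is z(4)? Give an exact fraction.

117/64

z(1) = (−3·3 + 9)/4 = 0.
z(2) = (−3·0 + 9)/4 = 9/4.
z(3) = (−3·(9/4) + 9)/4 = 9/16.
z(4) = (−3·(9/16) + 9)/4 = 117/64.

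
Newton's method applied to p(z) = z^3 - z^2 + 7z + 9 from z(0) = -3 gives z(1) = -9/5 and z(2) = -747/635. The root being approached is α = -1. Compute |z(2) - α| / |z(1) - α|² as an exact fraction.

z(1) - α = -9/5 - (-1) = -9/5 + 1 = -4/5, so |z(1) - α| = 4/5.
z(2) - α = -747/635 - (-1) = -747/635 + 1 = -112/635, so |z(2) - α| = 112/635.
|z(1) - α|² = 16/25.
Ratio = (112/635) / (16/25) = 35/127.

35/127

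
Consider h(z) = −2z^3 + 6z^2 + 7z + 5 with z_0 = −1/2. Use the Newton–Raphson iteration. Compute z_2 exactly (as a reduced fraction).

h'(z) = −6z^2 + 12z + 7.
h(−1/2) = 13/4, h'(−1/2) = −1/2, so z_1 = (−1/2) − (13/4)/(−1/2) = 6.
h(6) = −169, h'(6) = −137, so z_2 = 6 − (−169)/(−137) = 653/137.

653/137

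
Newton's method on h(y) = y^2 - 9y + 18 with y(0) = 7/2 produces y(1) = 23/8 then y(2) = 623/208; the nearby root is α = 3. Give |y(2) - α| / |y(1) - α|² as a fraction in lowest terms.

y(1) - α = 23/8 - 3 = -1/8, so |y(1) - α| = 1/8.
y(2) - α = 623/208 - 3 = -1/208, so |y(2) - α| = 1/208.
|y(1) - α|² = 1/64.
Ratio = (1/208) / (1/64) = 4/13.

4/13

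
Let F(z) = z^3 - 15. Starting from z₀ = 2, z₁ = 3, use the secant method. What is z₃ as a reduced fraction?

6395/2613

F(2) = -7, F(3) = 12. z₂ = 3 - 12·(3 - 2)/(12 - (-7)) = 45/19.
F(3) = 12, F(45/19) = -11760/6859. z₃ = (45/19) - (-11760/6859)·((45/19) - 3)/((-11760/6859) - 12) = 6395/2613.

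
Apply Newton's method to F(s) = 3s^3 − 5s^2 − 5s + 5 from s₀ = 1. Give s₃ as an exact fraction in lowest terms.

294166/414069

F'(s) = 9s^2 − 10s − 5.
F(1) = −2, F'(1) = −6, so s₁ = 1 − (−2)/(−6) = 2/3.
F(2/3) = 1/3, F'(2/3) = −23/3, so s₂ = (2/3) − (1/3)/(−23/3) = 49/69.
F(49/69) = 26/12167, F'(49/69) = −12002/1587, so s₃ = (49/69) − (26/12167)/(−12002/1587) = 294166/414069.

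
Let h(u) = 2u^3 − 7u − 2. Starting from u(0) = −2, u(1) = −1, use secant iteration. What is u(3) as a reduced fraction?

h(−2) = −4, h(−1) = 3. u(2) = (−1) − 3·((−1) − (−2))/(3 − (−4)) = −10/7.
h(−1) = 3, h(−10/7) = 744/343. u(3) = (−10/7) − (744/343)·((−10/7) − (−1))/((744/343) − 3) = −242/95.

−242/95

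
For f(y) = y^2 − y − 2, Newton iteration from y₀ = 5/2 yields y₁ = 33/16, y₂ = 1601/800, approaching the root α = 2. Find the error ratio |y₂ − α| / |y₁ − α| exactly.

y₁ − α = 33/16 − 2 = 1/16, so |y₁ − α| = 1/16.
y₂ − α = 1601/800 − 2 = 1/800, so |y₂ − α| = 1/800.
Ratio = (1/800) / (1/16) = 1/50.

1/50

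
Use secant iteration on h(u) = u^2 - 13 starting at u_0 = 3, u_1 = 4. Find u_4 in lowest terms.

4799/1331

h(3) = -4, h(4) = 3. u_2 = 4 - 3·(4 - 3)/(3 - (-4)) = 25/7.
h(4) = 3, h(25/7) = -12/49. u_3 = (25/7) - (-12/49)·((25/7) - 4)/((-12/49) - 3) = 191/53.
h(25/7) = -12/49, h(191/53) = -36/2809. u_4 = (191/53) - (-36/2809)·((191/53) - (25/7))/((-36/2809) - (-12/49)) = 4799/1331.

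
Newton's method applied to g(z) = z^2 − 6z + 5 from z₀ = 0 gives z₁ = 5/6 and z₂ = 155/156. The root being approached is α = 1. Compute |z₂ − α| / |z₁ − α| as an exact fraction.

z₁ − α = 5/6 − 1 = −1/6, so |z₁ − α| = 1/6.
z₂ − α = 155/156 − 1 = −1/156, so |z₂ − α| = 1/156.
Ratio = (1/156) / (1/6) = 1/26.

1/26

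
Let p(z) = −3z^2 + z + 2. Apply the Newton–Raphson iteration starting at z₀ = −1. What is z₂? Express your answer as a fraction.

p'(z) = −6z + 1.
p(−1) = −2, p'(−1) = 7, so z₁ = (−1) − (−2)/7 = −5/7.
p(−5/7) = −12/49, p'(−5/7) = 37/7, so z₂ = (−5/7) − (−12/49)/(37/7) = −173/259.

−173/259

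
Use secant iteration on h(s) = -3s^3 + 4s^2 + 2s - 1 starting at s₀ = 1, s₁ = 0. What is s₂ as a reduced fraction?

1/3

h(1) = 2, h(0) = -1. s₂ = 0 - (-1)·(0 - 1)/((-1) - 2) = 1/3.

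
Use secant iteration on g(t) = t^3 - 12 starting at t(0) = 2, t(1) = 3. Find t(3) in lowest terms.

g(2) = -4, g(3) = 15. t(2) = 3 - 15·(3 - 2)/(15 - (-4)) = 42/19.
g(3) = 15, g(42/19) = -8220/6859. t(3) = (42/19) - (-8220/6859)·((42/19) - 3)/((-8220/6859) - 15) = 5602/2469.

5602/2469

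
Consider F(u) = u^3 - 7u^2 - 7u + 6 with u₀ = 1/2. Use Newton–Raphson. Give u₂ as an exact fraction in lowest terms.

F'(u) = 3u^2 - 14u - 7.
F(1/2) = 7/8, F'(1/2) = -53/4, so u₁ = (1/2) - (7/8)/(-53/4) = 30/53.
F(30/53) = -3528/148877, F'(30/53) = -39223/2809, so u₂ = (30/53) - (-3528/148877)/(-39223/2809) = 1173162/2078819.

1173162/2078819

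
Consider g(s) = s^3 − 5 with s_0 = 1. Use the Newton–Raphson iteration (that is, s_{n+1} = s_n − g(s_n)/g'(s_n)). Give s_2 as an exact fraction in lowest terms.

821/441

g'(s) = 3s^2.
g(1) = −4, g'(1) = 3, so s_1 = 1 − (−4)/3 = 7/3.
g(7/3) = 208/27, g'(7/3) = 49/3, so s_2 = (7/3) − (208/27)/(49/3) = 821/441.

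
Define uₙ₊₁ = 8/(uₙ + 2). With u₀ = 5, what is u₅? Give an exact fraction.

u₁ = 8/(5 + 2) = 8/7.
u₂ = 8/(8/7 + 2) = 28/11.
u₃ = 8/(28/11 + 2) = 44/25.
u₄ = 8/(44/25 + 2) = 100/47.
u₅ = 8/(100/47 + 2) = 188/97.

188/97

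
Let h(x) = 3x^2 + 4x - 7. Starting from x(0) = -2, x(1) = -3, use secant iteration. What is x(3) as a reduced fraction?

-151/65

h(-2) = -3, h(-3) = 8. x(2) = (-3) - 8·((-3) - (-2))/(8 - (-3)) = -25/11.
h(-3) = 8, h(-25/11) = -72/121. x(3) = (-25/11) - (-72/121)·((-25/11) - (-3))/((-72/121) - 8) = -151/65.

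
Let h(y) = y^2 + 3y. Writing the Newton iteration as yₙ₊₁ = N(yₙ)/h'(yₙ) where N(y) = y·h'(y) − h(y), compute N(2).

h'(y) = 2y + 3.
N(y) = y·h'(y) − h(y) = y·(2y + 3) − (y^2 + 3y) = y^2.
N(2) = 4.

4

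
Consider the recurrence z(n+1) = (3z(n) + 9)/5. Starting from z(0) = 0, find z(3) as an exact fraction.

z(1) = (3·0 + 9)/5 = 9/5.
z(2) = (3·(9/5) + 9)/5 = 72/25.
z(3) = (3·(72/25) + 9)/5 = 441/125.

441/125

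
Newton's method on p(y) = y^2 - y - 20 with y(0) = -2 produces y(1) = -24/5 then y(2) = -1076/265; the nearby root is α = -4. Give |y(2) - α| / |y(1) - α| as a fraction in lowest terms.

4/53

y(1) - α = -24/5 - (-4) = -24/5 + 4 = -4/5, so |y(1) - α| = 4/5.
y(2) - α = -1076/265 - (-4) = -1076/265 + 4 = -16/265, so |y(2) - α| = 16/265.
Ratio = (16/265) / (4/5) = 4/53.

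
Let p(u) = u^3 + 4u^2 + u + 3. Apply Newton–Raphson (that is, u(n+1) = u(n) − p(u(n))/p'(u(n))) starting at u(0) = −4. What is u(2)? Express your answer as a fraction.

p'(u) = 3u^2 + 8u + 1.
p(−4) = −1, p'(−4) = 17, so u(1) = (−4) − (−1)/17 = −67/17.
p(−67/17) = −135/4913, p'(−67/17) = 4644/289, so u(2) = (−67/17) − (−135/4913)/(4644/289) = −11519/2924.

−11519/2924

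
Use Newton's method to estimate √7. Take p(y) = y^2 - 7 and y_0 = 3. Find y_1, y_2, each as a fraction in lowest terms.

y_1 = 8/3, y_2 = 127/48

p'(y) = 2y.
p(3) = 2, p'(3) = 6, so y_1 = 3 - 2/6 = 8/3.
p(8/3) = 1/9, p'(8/3) = 16/3, so y_2 = (8/3) - (1/9)/(16/3) = 127/48.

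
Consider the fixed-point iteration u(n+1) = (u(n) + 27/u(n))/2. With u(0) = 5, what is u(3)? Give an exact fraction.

u(1) = (5 + 27/5)/2 = 26/5.
u(2) = (26/5 + 27/(26/5))/2 = 1351/260.
u(3) = (1351/260 + 27/(1351/260))/2 = 3650401/702520.

3650401/702520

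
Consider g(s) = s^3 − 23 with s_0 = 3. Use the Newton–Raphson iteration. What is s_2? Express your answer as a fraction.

g'(s) = 3s^2.
g(3) = 4, g'(3) = 27, so s_1 = 3 − 4/27 = 77/27.
g(77/27) = 3824/19683, g'(77/27) = 5929/243, so s_2 = (77/27) − (3824/19683)/(5929/243) = 1365775/480249.

1365775/480249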